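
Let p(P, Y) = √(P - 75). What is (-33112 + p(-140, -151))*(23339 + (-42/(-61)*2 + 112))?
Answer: -47369861640/61 + 1430595*I*√215/61 ≈ -7.7656e+8 + 3.4388e+5*I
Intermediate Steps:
p(P, Y) = √(-75 + P)
(-33112 + p(-140, -151))*(23339 + (-42/(-61)*2 + 112)) = (-33112 + √(-75 - 140))*(23339 + (-42/(-61)*2 + 112)) = (-33112 + √(-215))*(23339 + (-42*(-1/61)*2 + 112)) = (-33112 + I*√215)*(23339 + ((42/61)*2 + 112)) = (-33112 + I*√215)*(23339 + (84/61 + 112)) = (-33112 + I*√215)*(23339 + 6916/61) = (-33112 + I*√215)*(1430595/61) = -47369861640/61 + 1430595*I*√215/61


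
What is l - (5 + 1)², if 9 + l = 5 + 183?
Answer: 143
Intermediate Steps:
l = 179 (l = -9 + (5 + 183) = -9 + 188 = 179)
l - (5 + 1)² = 179 - (5 + 1)² = 179 - 1*6² = 179 - 1*36 = 179 - 36 = 143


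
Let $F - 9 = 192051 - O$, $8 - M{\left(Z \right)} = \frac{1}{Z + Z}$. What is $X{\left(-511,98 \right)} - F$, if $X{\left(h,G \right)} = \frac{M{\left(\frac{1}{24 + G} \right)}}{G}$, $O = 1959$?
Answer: $- \frac{18629951}{98} \approx -1.901 \cdot 10^{5}$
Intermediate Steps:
$M{\left(Z \right)} = 8 - \frac{1}{2 Z}$ ($M{\left(Z \right)} = 8 - \frac{1}{Z + Z} = 8 - \frac{1}{2 Z}$)
$X{\left(h,G \right)} = \frac{-4 - \frac{G}{2}}{G}$ ($X{\left(h,G \right)} = \frac{8 - \frac{1}{2 \frac{1}{24 + G}}}{G} = \frac{8 - \frac{24 + G}{2}}{G} = \frac{8 - \left(12 + \frac{G}{2}\right)}{G} = \frac{-4 - \frac{G}{2}}{G}$)
$F = 190101$ ($F = 9 + \left(192051 - 1959\right) = 9 + 190092 = 190101$)
$X{\left(-511,98 \right)} - F = \frac{-8 - 98}{2 \cdot 98} - 190101 = \frac{1}{2} \cdot \frac{1}{98} \left(-8 - 98\right) - 190101 = \frac{1}{2} \cdot \frac{1}{98} \left(-106\right) - 190101 = - \frac{53}{98} - 190101 = - \frac{18629951}{98}$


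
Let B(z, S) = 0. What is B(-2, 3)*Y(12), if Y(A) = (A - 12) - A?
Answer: 0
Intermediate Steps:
Y(A) = -12 (Y(A) = (-12 + A) - A = -12)
B(-2, 3)*Y(12) = 0*(-12) = 0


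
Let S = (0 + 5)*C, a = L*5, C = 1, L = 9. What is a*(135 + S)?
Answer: 6300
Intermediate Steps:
a = 45 (a = 9*5 = 45)
S = 5 (S = (0 + 5)*1 = 5*1 = 5)
a*(135 + S) = 45*(135 + 5) = 45*140 = 6300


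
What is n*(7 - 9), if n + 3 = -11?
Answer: 28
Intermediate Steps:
n = -14 (n = -3 - 11 = -14)
n*(7 - 9) = -14*(7 - 9) = -14*(-2) = 28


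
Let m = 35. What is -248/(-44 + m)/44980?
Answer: 62/101205 ≈ 0.00061262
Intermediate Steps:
-248/(-44 + m)/44980 = -248/(-44 + 35)/44980 = -248/(-9)*(1/44980) = -248*(-⅑)*(1/44980) = (248/9)*(1/44980) = 62/101205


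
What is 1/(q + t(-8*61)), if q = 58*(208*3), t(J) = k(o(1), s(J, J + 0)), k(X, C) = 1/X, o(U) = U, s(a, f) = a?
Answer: 1/36193 ≈ 2.7630e-5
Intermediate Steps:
t(J) = 1 (t(J) = 1/1 = 1)
q = 36192 (q = 58*624 = 36192)
1/(q + t(-8*61)) = 1/(36192 + 1) = 1/36193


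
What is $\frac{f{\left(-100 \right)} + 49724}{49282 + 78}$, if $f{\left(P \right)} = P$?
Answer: $\frac{6203}{6170} \approx 1.0053$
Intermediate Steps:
$\frac{f{\left(-100 \right)} + 49724}{49282 + 78} = \frac{-100 + 49724}{49282 + 78} = \frac{49624}{49360} = 49624 \cdot \frac{1}{49360} = \frac{6203}{6170}$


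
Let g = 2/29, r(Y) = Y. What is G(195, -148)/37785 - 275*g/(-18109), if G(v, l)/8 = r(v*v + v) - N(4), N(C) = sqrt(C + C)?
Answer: 10706267274/1322880559 - 16*sqrt(2)/37785 ≈ 8.0925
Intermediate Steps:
N(C) = sqrt(2)*sqrt(C) (N(C) = sqrt(2*C) = sqrt(2)*sqrt(C))
g = 2/29 (g = 2*(1/29) = 2/29 ≈ 0.068966)
G(v, l) = -16*sqrt(2) + 8*v + 8*v**2 (G(v, l) = 8*((v*v + v) - sqrt(2)*sqrt(4)) = 8*((v**2 + v) - sqrt(2)*2) = 8*((v + v**2) - 2*sqrt(2)) = 8*(v + v**2 - 2*sqrt(2)) = -16*sqrt(2) + 8*v + 8*v**2)
G(195, -148)/37785 - 275*g/(-18109) = (-16*sqrt(2) + 8*195*(1 + 195))/37785 - 275*2/29/(-18109) = (-16*sqrt(2) + 8*195*196)*(1/37785) - 550/29*(-1/18109) = (-16*sqrt(2) + 305760)*(1/37785) + 550/525161 = (305760 - 16*sqrt(2))*(1/37785) + 550/525161 = (20384/2519 - 16*sqrt(2)/37785) + 550/525161 = 10706267274/1322880559 - 16*sqrt(2)/37785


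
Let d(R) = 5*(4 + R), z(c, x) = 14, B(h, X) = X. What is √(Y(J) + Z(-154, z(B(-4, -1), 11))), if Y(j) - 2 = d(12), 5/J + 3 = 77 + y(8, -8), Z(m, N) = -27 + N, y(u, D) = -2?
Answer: √69 ≈ 8.3066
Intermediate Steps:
d(R) = 20 + 5*R
J = 5/72 (J = 5/(-3 + (77 - 2)) = 5/(-3 + 75) = 5/72 ≈ 0.069444)
Y(j) = 82 (Y(j) = 2 + (20 + 5*12) = 2 + (20 + 60) = 2 + 80 = 82)
√(Y(J) + Z(-154, z(B(-4, -1), 11))) = √(82 + (-27 + 14)) = √(82 - 13) = √69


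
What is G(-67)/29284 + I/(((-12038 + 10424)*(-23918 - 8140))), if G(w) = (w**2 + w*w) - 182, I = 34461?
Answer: 12670232641/42088926828 ≈ 0.30103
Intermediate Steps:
G(w) = -182 + 2*w**2 (G(w) = (w**2 + w**2) - 182 = 2*w**2 - 182 = -182 + 2*w**2)
G(-67)/29284 + I/(((-12038 + 10424)*(-23918 - 8140))) = (-182 + 2*(-67)**2)/29284 + 34461/(((-12038 + 10424)*(-23918 - 8140))) = (-182 + 2*4489)*(1/29284) + 34461/((-1614*(-32058))) = (-182 + 8978)*(1/29284) + 34461/51741612 = 8796*(1/29284) + 34461*(1/51741612) = 2199/7321 + 3829/5749068 = 12670232641/42088926828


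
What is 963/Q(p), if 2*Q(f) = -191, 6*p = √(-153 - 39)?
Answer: -1926/191 ≈ -10.084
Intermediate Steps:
p = 4*I*√3/3 (p = √(-153 - 39)/6 = √(-192)/6 = (8*I*√3)/6 = 4*I*√3/3 ≈ 2.3094*I)
Q(f) = -191/2 (Q(f) = (½)*(-191) = -191/2)
963/Q(p) = 963/(-191/2) = 963*(-2/191) = -1926/191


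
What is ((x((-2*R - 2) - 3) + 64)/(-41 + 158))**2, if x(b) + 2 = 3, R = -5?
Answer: 25/81 ≈ 0.30864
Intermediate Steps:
x(b) = 1 (x(b) = -2 + 3 = 1)
((x((-2*R - 2) - 3) + 64)/(-41 + 158))**2 = ((1 + 64)/(-41 + 158))**2 = (65/117)**2 = (65*(1/117))**2 = (5/9)**2 = 25/81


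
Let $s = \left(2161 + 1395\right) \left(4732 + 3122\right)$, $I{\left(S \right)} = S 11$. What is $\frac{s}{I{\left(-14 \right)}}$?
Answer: $-181356$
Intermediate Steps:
$I{\left(S \right)} = 11 S$
$s = 27928824$ ($s = 3556 \cdot 7854 = 27928824$)
$\frac{s}{I{\left(-14 \right)}} = \frac{27928824}{11 \left(-14\right)} = \frac{27928824}{-154} = 27928824 \left(- \frac{1}{154}\right) = -181356$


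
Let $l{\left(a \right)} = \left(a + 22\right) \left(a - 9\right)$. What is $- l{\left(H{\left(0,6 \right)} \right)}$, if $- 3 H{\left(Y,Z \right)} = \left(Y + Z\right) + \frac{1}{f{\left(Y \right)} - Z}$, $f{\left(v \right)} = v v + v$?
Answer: $\frac{71117}{324} \approx 219.5$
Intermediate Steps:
$f{\left(v \right)} = v + v^{2}$ ($f{\left(v \right)} = v^{2} + v = v + v^{2}$)
$H{\left(Y,Z \right)} = - \frac{Y}{3} - \frac{Z}{3} - \frac{1}{3 \left(- Z + Y \left(1 + Y\right)\right)}$ ($H{\left(Y,Z \right)} = - \frac{\left(Y + Z\right) + \frac{1}{Y \left(1 + Y\right) - Z}}{3} = - \frac{\left(Y + Z\right) + \frac{1}{- Z + Y \left(1 + Y\right)}}{3} = - \frac{Y + Z + \frac{1}{- Z + Y \left(1 + Y\right)}}{3} = - \frac{Y}{3} - \frac{Z}{3} - \frac{1}{3 \left(- Z + Y \left(1 + Y\right)\right)}$)
$l{\left(a \right)} = \left(-9 + a\right) \left(22 + a\right)$ ($l{\left(a \right)} = \left(22 + a\right) \left(-9 + a\right) = \left(-9 + a\right) \left(22 + a\right)$)
$- l{\left(H{\left(0,6 \right)} \right)} = - (-198 + \left(\frac{-1 + 6^{2} - 0^{2} - 0^{3} - 6 \cdot 0^{2}}{3 \left(0 + 0^{2} - 6\right)}\right)^{2} + 13 \frac{-1 + 6^{2} - 0^{2} - 0^{3} - 6 \cdot 0^{2}}{3 \left(0 + 0^{2} - 6\right)}) = - (-198 + \left(\frac{-1 + 36 - 0 - 0 - 6 \cdot 0}{3 \left(0 + 0 - 6\right)}\right)^{2} + 13 \frac{-1 + 36 - 0 - 0 - 6 \cdot 0}{3 \left(0 + 0 - 6\right)}) = - (-198 + \left(\frac{-1 + 36 + 0 + 0 + 0}{3 \left(-6\right)}\right)^{2} + 13 \frac{-1 + 36 + 0 + 0 + 0}{3 \left(-6\right)}) = - (-198 + \left(\frac{1}{3} \left(- \frac{1}{6}\right) 35\right)^{2} + 13 \cdot \frac{1}{3} \left(- \frac{1}{6}\right) 35) = - (-198 + \left(- \frac{35}{18}\right)^{2} + 13 \left(- \frac{35}{18}\right)) = - (-198 + \frac{1225}{324} - \frac{455}{18}) = \left(-1\right) \left(- \frac{71117}{324}\right) = \frac{71117}{324}$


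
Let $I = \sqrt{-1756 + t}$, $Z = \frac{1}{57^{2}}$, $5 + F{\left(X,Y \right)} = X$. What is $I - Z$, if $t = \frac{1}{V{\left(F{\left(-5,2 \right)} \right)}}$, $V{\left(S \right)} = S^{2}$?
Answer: $- \frac{1}{3249} + \frac{3 i \sqrt{19511}}{10} \approx -0.00030779 + 41.905 i$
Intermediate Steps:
$F{\left(X,Y \right)} = -5 + X$
$t = \frac{1}{100}$ ($t = \frac{1}{\left(-5 - 5\right)^{2}} = \frac{1}{\left(-10\right)^{2}} = \frac{1}{100} \approx 0.01$)
$Z = \frac{1}{3249} \approx 0.00030779$
$I = \frac{3 i \sqrt{19511}}{10}$ ($I = \sqrt{-1756 + \frac{1}{100}} = \sqrt{- \frac{175599}{100}} = \frac{3 i \sqrt{19511}}{10} \approx 41.905 i$)
$I - Z = \frac{3 i \sqrt{19511}}{10} - \frac{1}{3249} = - \frac{1}{3249} + \frac{3 i \sqrt{19511}}{10}$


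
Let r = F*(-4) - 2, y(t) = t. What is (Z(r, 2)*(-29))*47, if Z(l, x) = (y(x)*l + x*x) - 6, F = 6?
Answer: 73602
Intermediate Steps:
r = -26 (r = 6*(-4) - 2 = -24 - 2 = -26)
Z(l, x) = -6 + x**2 + l*x (Z(l, x) = (x*l + x*x) - 6 = (l*x + x**2) - 6 = (x**2 + l*x) - 6 = -6 + x**2 + l*x)
(Z(r, 2)*(-29))*47 = ((-6 + 2**2 - 26*2)*(-29))*47 = ((-6 + 4 - 52)*(-29))*47 = -54*(-29)*47 = 1566*47 = 73602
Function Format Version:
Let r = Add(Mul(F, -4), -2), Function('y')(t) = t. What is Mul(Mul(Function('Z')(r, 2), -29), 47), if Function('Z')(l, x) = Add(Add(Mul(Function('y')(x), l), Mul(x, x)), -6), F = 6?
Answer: 73602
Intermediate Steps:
r = -26 (r = Add(Mul(6, -4), -2) = Add(-24, -2) = -26)
Function('Z')(l, x) = Add(-6, Pow(x, 2), Mul(l, x)) (Function('Z')(l, x) = Add(Add(Mul(x, l), Mul(x, x)), -6) = Add(Add(Mul(l, x), Pow(x, 2)), -6) = Add(Add(Pow(x, 2), Mul(l, x)), -6) = Add(-6, Pow(x, 2), Mul(l, x)))
Mul(Mul(Function('Z')(r, 2), -29), 47) = Mul(Mul(Add(-6, Pow(2, 2), Mul(-26, 2)), -29), 47) = Mul(Mul(Add(-6, 4, -52), -29), 47) = Mul(Mul(-54, -29), 47) = Mul(1566, 47) = 73602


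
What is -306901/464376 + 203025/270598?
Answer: 5616570301/62829608424 ≈ 0.089394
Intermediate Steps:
-306901/464376 + 203025/270598 = 5616570301/62829608424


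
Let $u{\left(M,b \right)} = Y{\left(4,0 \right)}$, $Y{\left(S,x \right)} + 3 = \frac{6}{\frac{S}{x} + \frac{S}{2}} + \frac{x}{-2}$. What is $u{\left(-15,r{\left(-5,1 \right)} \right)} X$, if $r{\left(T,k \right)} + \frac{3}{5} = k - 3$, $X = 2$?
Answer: $-6$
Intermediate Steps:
$r{\left(T,k \right)} = - \frac{18}{5} + k$ ($r{\left(T,k \right)} = - \frac{3}{5} + \left(k - 3\right) = - \frac{3}{5} + \left(-3 + k\right) = - \frac{18}{5} + k$)
$Y{\left(S,x \right)} = -3 + \frac{6}{\frac{S}{2} + \frac{S}{x}} - \frac{x}{2}$ ($Y{\left(S,x \right)} = -3 + \left(\frac{6}{\frac{S}{x} + \frac{S}{2}} + \frac{x}{-2}\right) = -3 + \left(\frac{6}{\frac{S}{x} + S \frac{1}{2}} + x \left(- \frac{1}{2}\right)\right) = -3 - \left(\frac{x}{2} - \frac{6}{\frac{S}{x} + \frac{S}{2}}\right) = -3 - \left(\frac{x}{2} - \frac{6}{\frac{S}{2} + \frac{S}{x}}\right) = -3 + \frac{6}{\frac{S}{2} + \frac{S}{x}} - \frac{x}{2}$)
$u{\left(M,b \right)} = -3$ ($u{\left(M,b \right)} = \frac{\left(-12\right) 4 + 24 \cdot 0 - 4 \cdot 0^{2} - 32 \cdot 0}{2 \cdot 4 \left(2 + 0\right)} = \frac{1}{2} \cdot \frac{1}{4} \cdot \frac{1}{2} \left(-48 + 0 - 4 \cdot 0 + 0\right) = \frac{1}{2} \cdot \frac{1}{4} \cdot \frac{1}{2} \left(-48 + 0 + 0 + 0\right) = \frac{1}{2} \cdot \frac{1}{4} \cdot \frac{1}{2} \left(-48\right) = -3$)
$u{\left(-15,r{\left(-5,1 \right)} \right)} X = \left(-3\right) 2 = -6$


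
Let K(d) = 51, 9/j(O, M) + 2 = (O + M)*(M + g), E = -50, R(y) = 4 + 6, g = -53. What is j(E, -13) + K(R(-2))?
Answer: 211965/4156 ≈ 51.002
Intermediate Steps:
R(y) = 10
j(O, M) = 9/(-2 + (-53 + M)*(M + O)) (j(O, M) = 9/(-2 + (O + M)*(M - 53)) = 9/(-2 + (M + O)*(-53 + M)) = 9/(-2 + (-53 + M)*(M + O)))
j(E, -13) + K(R(-2)) = 9/(-2 + (-13)² - 53*(-13) - 53*(-50) - 13*(-50)) + 51 = 9/(-2 + 169 + 689 + 2650 + 650) + 51 = 9/4156 + 51 = 211965/4156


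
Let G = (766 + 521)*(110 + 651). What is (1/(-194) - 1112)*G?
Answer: -211286492703/194 ≈ -1.0891e+9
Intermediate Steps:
G = 979407 (G = 1287*761 = 979407)
(1/(-194) - 1112)*G = (1/(-194) - 1112)*979407 = (-1/194 - 1112)*979407 = -215729/194*979407 = -211286492703/194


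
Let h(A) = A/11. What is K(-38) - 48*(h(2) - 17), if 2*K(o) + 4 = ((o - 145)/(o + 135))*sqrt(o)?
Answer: 8858/11 - 183*I*sqrt(38)/194 ≈ 805.27 - 5.8149*I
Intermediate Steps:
h(A) = A/11 (h(A) = A*(1/11) = A/11)
K(o) = -2 + sqrt(o)*(-145 + o)/(2*(135 + o)) (K(o) = -2 + (((o - 145)/(o + 135))*sqrt(o))/2 = -2 + (((-145 + o)/(135 + o))*sqrt(o))/2 = -2 + (sqrt(o)*(-145 + o)/(135 + o))/2 = -2 + sqrt(o)*(-145 + o)/(2*(135 + o)))
K(-38) - 48*(h(2) - 17) = (-540 + (-38)**(3/2) - 145*I*sqrt(38) - 4*(-38))/(2*(135 - 38)) - 48*((1/11)*2 - 17) = (1/2)*(-540 - 38*I*sqrt(38) - 145*I*sqrt(38) + 152)/97 - 48*(2/11 - 17) = (1/2)*(1/97)*(-540 - 38*I*sqrt(38) - 145*I*sqrt(38) + 152) - 48*(-185)/11 = (1/2)*(1/97)*(-388 - 183*I*sqrt(38)) - 1*(-8880/11) = (-2 - 183*I*sqrt(38)/194) + 8880/11 = 8858/11 - 183*I*sqrt(38)/194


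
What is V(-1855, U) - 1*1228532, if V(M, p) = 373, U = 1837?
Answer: -1228159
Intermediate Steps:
V(-1855, U) - 1*1228532 = 373 - 1*1228532 = 373 - 1228532 = -1228159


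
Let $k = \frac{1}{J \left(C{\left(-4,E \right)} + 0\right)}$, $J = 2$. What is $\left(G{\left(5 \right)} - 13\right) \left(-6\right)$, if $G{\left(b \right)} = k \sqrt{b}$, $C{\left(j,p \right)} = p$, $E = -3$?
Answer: $78 + \sqrt{5} \approx 80.236$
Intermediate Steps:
$k = - \frac{1}{6}$ ($k = \frac{1}{2 \left(-3 + 0\right)} = \frac{1}{2 \left(-3\right)} = \frac{1}{-6} = - \frac{1}{6} \approx -0.16667$)
$G{\left(b \right)} = - \frac{\sqrt{b}}{6}$
$\left(G{\left(5 \right)} - 13\right) \left(-6\right) = \left(- \frac{\sqrt{5}}{6} - 13\right) \left(-6\right) = \left(-13 - \frac{\sqrt{5}}{6}\right) \left(-6\right) = 78 + \sqrt{5}$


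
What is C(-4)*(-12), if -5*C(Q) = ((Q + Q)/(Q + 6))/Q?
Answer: 12/5 ≈ 2.4000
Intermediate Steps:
C(Q) = -2/(5*(6 + Q)) (C(Q) = -(Q + Q)/(Q + 6)/(5*Q) = -(2*Q)/(6 + Q)/(5*Q) = -2*Q/(6 + Q)/(5*Q) = -2/(5*(6 + Q)))
C(-4)*(-12) = -2/(30 + 5*(-4))*(-12) = -2/(30 - 20)*(-12) = -2/10*(-12) = -2*1/10*(-12) = -1/5*(-12) = 12/5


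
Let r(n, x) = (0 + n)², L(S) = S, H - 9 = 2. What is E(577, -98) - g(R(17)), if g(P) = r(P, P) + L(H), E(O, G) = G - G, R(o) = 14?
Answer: -207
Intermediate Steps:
H = 11 (H = 9 + 2 = 11)
E(O, G) = 0
r(n, x) = n²
g(P) = 11 + P² (g(P) = P² + 11 = 11 + P²)
E(577, -98) - g(R(17)) = 0 - (11 + 14²) = 0 - (11 + 196) = 0 - 1*207 = 0 - 207 = -207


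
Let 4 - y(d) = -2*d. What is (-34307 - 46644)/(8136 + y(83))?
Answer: -80951/8306 ≈ -9.7461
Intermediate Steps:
y(d) = 4 + 2*d (y(d) = 4 - (-2)*d = 4 + 2*d)
(-34307 - 46644)/(8136 + y(83)) = (-34307 - 46644)/(8136 + (4 + 2*83)) = -80951/(8136 + (4 + 166)) = -80951/(8136 + 170) = -80951/8306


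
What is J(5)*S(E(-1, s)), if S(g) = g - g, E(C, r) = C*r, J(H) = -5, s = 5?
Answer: 0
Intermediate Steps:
S(g) = 0
J(5)*S(E(-1, s)) = -5*0 = 0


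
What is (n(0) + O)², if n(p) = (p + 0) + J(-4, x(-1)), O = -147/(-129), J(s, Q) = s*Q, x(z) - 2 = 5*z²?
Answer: 1334025/1849 ≈ 721.48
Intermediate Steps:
x(z) = 2 + 5*z²
J(s, Q) = Q*s
O = 49/43 (O = -147*(-1/129) = 49/43 ≈ 1.1395)
n(p) = -28 + p (n(p) = (p + 0) + (2 + 5*(-1)²)*(-4) = p + (2 + 5*1)*(-4) = p + (2 + 5)*(-4) = p + 7*(-4) = p - 28 = -28 + p)
(n(0) + O)² = ((-28 + 0) + 49/43)² = (-28 + 49/43)² = (-1155/43)² = 1334025/1849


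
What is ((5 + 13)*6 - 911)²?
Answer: 644809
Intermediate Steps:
((5 + 13)*6 - 911)² = (18*6 - 911)² = (108 - 911)² = (-803)² = 644809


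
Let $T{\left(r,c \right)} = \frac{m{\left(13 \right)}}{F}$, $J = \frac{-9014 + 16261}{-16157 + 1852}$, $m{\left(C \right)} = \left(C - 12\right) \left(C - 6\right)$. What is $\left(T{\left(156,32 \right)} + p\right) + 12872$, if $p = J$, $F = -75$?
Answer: $\frac{2761880668}{214575} \approx 12871.0$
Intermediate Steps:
$m{\left(C \right)} = \left(-12 + C\right) \left(-6 + C\right)$
$J = - \frac{7247}{14305}$ ($J = \frac{7247}{-14305} = 7247 \left(- \frac{1}{14305}\right) = - \frac{7247}{14305} \approx -0.50661$)
$T{\left(r,c \right)} = - \frac{7}{75}$ ($T{\left(r,c \right)} = \frac{72 + 13^{2} - 234}{-75} = \left(72 + 169 - 234\right) \left(- \frac{1}{75}\right) = 7 \left(- \frac{1}{75}\right) = - \frac{7}{75}$)
$p = - \frac{7247}{14305} \approx -0.50661$
$\left(T{\left(156,32 \right)} + p\right) + 12872 = \left(- \frac{7}{75} - \frac{7247}{14305}\right) + 12872 = - \frac{128732}{214575} + 12872 = \frac{2761880668}{214575}$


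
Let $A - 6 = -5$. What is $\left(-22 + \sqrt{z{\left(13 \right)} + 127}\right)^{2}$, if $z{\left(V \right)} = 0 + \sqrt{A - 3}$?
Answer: $\left(22 - \sqrt{127 + i \sqrt{2}}\right)^{2} \approx 115.14 - 1.347 i$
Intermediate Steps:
$A = 1$ ($A = 6 - 5 = 1$)
$z{\left(V \right)} = i \sqrt{2}$ ($z{\left(V \right)} = 0 + \sqrt{1 - 3} = 0 + \sqrt{-2} = 0 + i \sqrt{2} = i \sqrt{2}$)
$\left(-22 + \sqrt{z{\left(13 \right)} + 127}\right)^{2} = \left(-22 + \sqrt{i \sqrt{2} + 127}\right)^{2} = \left(-22 + \sqrt{127 + i \sqrt{2}}\right)^{2}$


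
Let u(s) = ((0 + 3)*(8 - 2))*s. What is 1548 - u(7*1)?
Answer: 1422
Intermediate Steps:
u(s) = 18*s (u(s) = (3*6)*s = 18*s)
1548 - u(7*1) = 1548 - 18*7*1 = 1548 - 18*7 = 1548 - 1*126 = 1548 - 126 = 1422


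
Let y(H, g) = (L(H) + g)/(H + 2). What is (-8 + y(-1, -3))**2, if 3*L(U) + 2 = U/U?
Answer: 1156/9 ≈ 128.44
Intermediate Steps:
L(U) = -1/3 (L(U) = -2/3 + (U/U)/3 = -2/3 + (1/3)*1 = -2/3 + 1/3 = -1/3)
y(H, g) = (-1/3 + g)/(2 + H) (y(H, g) = (-1/3 + g)/(H + 2) = (-1/3 + g)/(2 + H))
(-8 + y(-1, -3))**2 = (-8 + (-1/3 - 3)/(2 - 1))**2 = (-8 - 10/3/1)**2 = (-8 + 1*(-10/3))**2 = (-8 - 10/3)**2 = (-34/3)**2 = 1156/9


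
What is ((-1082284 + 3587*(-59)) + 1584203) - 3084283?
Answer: -2793997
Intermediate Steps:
((-1082284 + 3587*(-59)) + 1584203) - 3084283 = ((-1082284 - 211633) + 1584203) - 3084283 = (-1293917 + 1584203) - 3084283 = 290286 - 3084283 = -2793997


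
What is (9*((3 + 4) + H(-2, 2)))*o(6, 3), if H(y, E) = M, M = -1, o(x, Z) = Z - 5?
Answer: -108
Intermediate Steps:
o(x, Z) = -5 + Z
H(y, E) = -1
(9*((3 + 4) + H(-2, 2)))*o(6, 3) = (9*((3 + 4) - 1))*(-5 + 3) = (9*(7 - 1))*(-2) = (9*6)*(-2) = 54*(-2) = -108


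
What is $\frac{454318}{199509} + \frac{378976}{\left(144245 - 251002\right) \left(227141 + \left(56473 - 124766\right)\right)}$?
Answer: $\frac{3298078250449}{1448330797284} \approx 2.2772$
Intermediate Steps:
$\frac{454318}{199509} + \frac{378976}{\left(144245 - 251002\right) \left(227141 + \left(56473 - 124766\right)\right)} = 454318 \cdot \frac{1}{199509} + \frac{378976}{\left(-106757\right) \left(227141 - 68293\right)} = \frac{454318}{199509} + \frac{378976}{\left(-106757\right) 158848} = \frac{454318}{199509} + \frac{378976}{-16958135936} = \frac{454318}{199509} + 378976 \left(- \frac{1}{16958135936}\right) = \frac{454318}{199509} - \frac{11843}{529941748} = \frac{3298078250449}{1448330797284}$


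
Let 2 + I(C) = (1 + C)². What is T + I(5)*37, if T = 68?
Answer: 1326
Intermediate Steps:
I(C) = -2 + (1 + C)²
T + I(5)*37 = 68 + (-2 + (1 + 5)²)*37 = 68 + (-2 + 6²)*37 = 68 + (-2 + 36)*37 = 68 + 34*37 = 68 + 1258 = 1326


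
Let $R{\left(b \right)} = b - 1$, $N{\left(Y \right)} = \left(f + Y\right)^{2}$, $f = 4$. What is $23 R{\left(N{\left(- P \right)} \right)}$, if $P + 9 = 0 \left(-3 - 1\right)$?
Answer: $3864$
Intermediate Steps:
$P = -9$ ($P = -9 + 0 \left(-3 - 1\right) = -9 + 0 \left(-4\right) = -9 + 0 = -9$)
$N{\left(Y \right)} = \left(4 + Y\right)^{2}$
$R{\left(b \right)} = -1 + b$ ($R{\left(b \right)} = b - 1 = -1 + b$)
$23 R{\left(N{\left(- P \right)} \right)} = 23 \left(-1 + \left(4 - -9\right)^{2}\right) = 23 \left(-1 + \left(4 + 9\right)^{2}\right) = 23 \left(-1 + 13^{2}\right) = 23 \left(-1 + 169\right) = 23 \cdot 168 = 3864$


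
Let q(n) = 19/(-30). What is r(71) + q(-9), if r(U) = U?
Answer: 2111/30 ≈ 70.367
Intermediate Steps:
q(n) = -19/30 (q(n) = 19*(-1/30) = -19/30)
r(71) + q(-9) = 71 - 19/30 = 2111/30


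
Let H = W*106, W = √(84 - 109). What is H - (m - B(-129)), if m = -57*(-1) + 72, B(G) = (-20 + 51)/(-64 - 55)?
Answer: -15382/119 + 530*I ≈ -129.26 + 530.0*I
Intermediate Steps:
B(G) = -31/119 (B(G) = 31/(-119) = 31*(-1/119) = -31/119)
W = 5*I (W = √(-25) = 5*I ≈ 5.0*I)
m = 129 (m = 57 + 72 = 129)
H = 530*I (H = (5*I)*106 = 530*I ≈ 530.0*I)
H - (m - B(-129)) = 530*I - (129 - 1*(-31/119)) = 530*I - (129 + 31/119) = 530*I - 1*15382/119 = 530*I - 15382/119 = -15382/119 + 530*I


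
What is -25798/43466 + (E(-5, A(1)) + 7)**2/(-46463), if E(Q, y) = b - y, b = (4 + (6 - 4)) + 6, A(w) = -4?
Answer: -610822994/1009780379 ≈ -0.60491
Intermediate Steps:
b = 12 (b = (4 + 2) + 6 = 6 + 6 = 12)
E(Q, y) = 12 - y
-25798/43466 + (E(-5, A(1)) + 7)**2/(-46463) = -25798/43466 + ((12 - 1*(-4)) + 7)**2/(-46463) = -25798*1/43466 + ((12 + 4) + 7)**2*(-1/46463) = -12899/21733 + (16 + 7)**2*(-1/46463) = -12899/21733 + 23**2*(-1/46463) = -12899/21733 + 529*(-1/46463) = -12899/21733 - 529/46463 = -610822994/1009780379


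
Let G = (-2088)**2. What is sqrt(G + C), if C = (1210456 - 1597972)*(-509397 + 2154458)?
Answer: 2*I*sqrt(159370774683) ≈ 7.9843e+5*I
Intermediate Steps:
C = -637487458476 (C = -387516*1645061 = -637487458476)
G = 4359744
sqrt(G + C) = sqrt(4359744 - 637487458476) = sqrt(-637483098732) = 2*I*sqrt(159370774683)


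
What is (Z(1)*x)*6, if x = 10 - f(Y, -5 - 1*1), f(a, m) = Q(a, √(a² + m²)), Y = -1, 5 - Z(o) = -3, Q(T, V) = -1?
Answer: 528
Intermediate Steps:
Z(o) = 8 (Z(o) = 5 - 1*(-3) = 5 + 3 = 8)
f(a, m) = -1
x = 11 (x = 10 - 1*(-1) = 10 + 1 = 11)
(Z(1)*x)*6 = (8*11)*6 = 88*6 = 528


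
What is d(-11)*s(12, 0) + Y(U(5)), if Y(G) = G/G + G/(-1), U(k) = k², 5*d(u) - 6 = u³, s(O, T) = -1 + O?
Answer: -2939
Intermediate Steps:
d(u) = 6/5 + u³/5
Y(G) = 1 - G (Y(G) = 1 + G*(-1) = 1 - G)
d(-11)*s(12, 0) + Y(U(5)) = (6/5 + (⅕)*(-11)³)*(-1 + 12) + (1 - 1*5²) = (6/5 + (⅕)*(-1331))*11 + (1 - 1*25) = (6/5 - 1331/5)*11 + (1 - 25) = -265*11 - 24 = -2915 - 24 = -2939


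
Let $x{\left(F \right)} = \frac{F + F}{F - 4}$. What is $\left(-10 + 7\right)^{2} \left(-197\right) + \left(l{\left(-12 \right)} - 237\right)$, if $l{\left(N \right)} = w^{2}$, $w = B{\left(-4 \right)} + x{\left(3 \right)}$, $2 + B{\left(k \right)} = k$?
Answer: $-1866$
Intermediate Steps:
$x{\left(F \right)} = \frac{2 F}{-4 + F}$
$B{\left(k \right)} = -2 + k$
$w = -12$ ($w = \left(-2 - 4\right) + 2 \cdot 3 \frac{1}{-4 + 3} = -6 + 2 \cdot 3 \frac{1}{-1} = -6 + 2 \cdot 3 \left(-1\right) = -6 - 6 = -12$)
$l{\left(N \right)} = 144$ ($l{\left(N \right)} = \left(-12\right)^{2} = 144$)
$\left(-10 + 7\right)^{2} \left(-197\right) + \left(l{\left(-12 \right)} - 237\right) = \left(-10 + 7\right)^{2} \left(-197\right) + \left(144 - 237\right) = \left(-3\right)^{2} \left(-197\right) + \left(144 - 237\right) = 9 \left(-197\right) - 93 = -1773 - 93 = -1866$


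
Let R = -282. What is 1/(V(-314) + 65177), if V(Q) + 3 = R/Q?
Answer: 157/10232459 ≈ 1.5343e-5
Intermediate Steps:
V(Q) = -3 - 282/Q
1/(V(-314) + 65177) = 1/((-3 - 282/(-314)) + 65177) = 1/((-3 - 282*(-1/314)) + 65177) = 1/((-3 + 141/157) + 65177) = 1/(-330/157 + 65177) = 1/(10232459/157) = 157/10232459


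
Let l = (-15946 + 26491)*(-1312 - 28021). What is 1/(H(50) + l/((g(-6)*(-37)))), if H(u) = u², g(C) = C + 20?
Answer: 14/8394905 ≈ 1.6677e-6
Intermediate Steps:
g(C) = 20 + C
l = -309316485 (l = 10545*(-29333) = -309316485)
1/(H(50) + l/((g(-6)*(-37)))) = 1/(50² - 309316485*(-1/(37*(20 - 6)))) = 1/(2500 - 309316485/(14*(-37))) = 1/(2500 - 309316485/(-518)) = 1/(2500 - 309316485*(-1/518)) = 1/(2500 + 8359905/14) = 1/(8394905/14) = 14/8394905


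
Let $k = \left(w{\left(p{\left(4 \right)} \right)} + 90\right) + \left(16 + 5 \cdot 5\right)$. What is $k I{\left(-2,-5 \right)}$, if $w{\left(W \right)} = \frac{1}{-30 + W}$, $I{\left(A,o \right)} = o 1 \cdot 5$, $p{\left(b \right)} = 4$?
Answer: $- \frac{85125}{26} \approx -3274.0$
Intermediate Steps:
$I{\left(A,o \right)} = 5 o$ ($I{\left(A,o \right)} = o 5 = 5 o$)
$k = \frac{3405}{26}$ ($k = \left(\frac{1}{-30 + 4} + 90\right) + \left(16 + 5 \cdot 5\right) = \left(\frac{1}{-26} + 90\right) + \left(16 + 25\right) = \left(- \frac{1}{26} + 90\right) + 41 = \frac{2339}{26} + 41 = \frac{3405}{26} \approx 130.96$)
$k I{\left(-2,-5 \right)} = \frac{3405 \cdot 5 \left(-5\right)}{26} = \frac{3405}{26} \left(-25\right) = - \frac{85125}{26}$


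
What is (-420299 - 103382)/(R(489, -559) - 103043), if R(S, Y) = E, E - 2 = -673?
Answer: 523681/103714 ≈ 5.0493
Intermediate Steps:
E = -671 (E = 2 - 673 = -671)
R(S, Y) = -671
(-420299 - 103382)/(R(489, -559) - 103043) = (-420299 - 103382)/(-671 - 103043) = -523681/(-103714) = -523681*(-1/103714) = 523681/103714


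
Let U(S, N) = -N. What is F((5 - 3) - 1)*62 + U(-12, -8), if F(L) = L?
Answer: 70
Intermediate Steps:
F((5 - 3) - 1)*62 + U(-12, -8) = ((5 - 3) - 1)*62 - 1*(-8) = (2 - 1)*62 + 8 = 1*62 + 8 = 62 + 8 = 70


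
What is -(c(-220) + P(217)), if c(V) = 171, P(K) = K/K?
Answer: -172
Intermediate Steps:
P(K) = 1
-(c(-220) + P(217)) = -(171 + 1) = -1*172 = -172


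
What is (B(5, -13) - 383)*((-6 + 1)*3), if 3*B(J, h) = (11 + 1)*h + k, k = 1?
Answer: 6520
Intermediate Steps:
B(J, h) = 1/3 + 4*h (B(J, h) = ((11 + 1)*h + 1)/3 = (12*h + 1)/3 = (1 + 12*h)/3 = 1/3 + 4*h)
(B(5, -13) - 383)*((-6 + 1)*3) = ((1/3 + 4*(-13)) - 383)*((-6 + 1)*3) = ((1/3 - 52) - 383)*(-5*3) = (-155/3 - 383)*(-15) = -1304/3*(-15) = 6520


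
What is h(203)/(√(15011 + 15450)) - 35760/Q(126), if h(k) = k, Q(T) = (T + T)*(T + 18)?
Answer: -745/756 + 203*√30461/30461 ≈ 0.17767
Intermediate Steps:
Q(T) = 2*T*(18 + T) (Q(T) = (2*T)*(18 + T) = 2*T*(18 + T))
h(203)/(√(15011 + 15450)) - 35760/Q(126) = 203/(√(15011 + 15450)) - 35760*1/(252*(18 + 126)) = 203/(√30461) - 35760/(2*126*144) = 203*(√30461/30461) - 35760/36288 = 203*√30461/30461 - 35760*1/36288 = 203*√30461/30461 - 745/756 = -745/756 + 203*√30461/30461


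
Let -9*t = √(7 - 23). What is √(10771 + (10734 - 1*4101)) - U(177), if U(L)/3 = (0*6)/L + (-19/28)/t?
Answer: 2*√4351 + 513*I/112 ≈ 131.92 + 4.5804*I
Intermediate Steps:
t = -4*I/9 (t = -√(7 - 23)/9 = -4*I/9 ≈ -0.44444*I)
U(L) = -513*I/112 (U(L) = 3*((0*6)/L + (-19/28)/((-4*I/9))) = 3*(0/L + (-19*1/28)*(9*I/4)) = 3*(0 - 171*I/112) = 3*(-171*I/112) = -513*I/112)
√(10771 + (10734 - 1*4101)) - U(177) = √(10771 + (10734 - 1*4101)) - (-513)*I/112 = √(10771 + (10734 - 4101)) + 513*I/112 = √(10771 + 6633) + 513*I/112 = √17404 + 513*I/112 = 2*√4351 + 513*I/112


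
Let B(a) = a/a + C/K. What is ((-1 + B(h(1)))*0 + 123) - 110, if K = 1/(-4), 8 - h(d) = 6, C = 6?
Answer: 13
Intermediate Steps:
h(d) = 2 (h(d) = 8 - 1*6 = 8 - 6 = 2)
K = -¼ ≈ -0.25000
B(a) = -23 (B(a) = a/a + 6/(-¼) = 1 + 6*(-4) = 1 - 24 = -23)
((-1 + B(h(1)))*0 + 123) - 110 = ((-1 - 23)*0 + 123) - 110 = (-24*0 + 123) - 110 = (0 + 123) - 110 = 123 - 110 = 13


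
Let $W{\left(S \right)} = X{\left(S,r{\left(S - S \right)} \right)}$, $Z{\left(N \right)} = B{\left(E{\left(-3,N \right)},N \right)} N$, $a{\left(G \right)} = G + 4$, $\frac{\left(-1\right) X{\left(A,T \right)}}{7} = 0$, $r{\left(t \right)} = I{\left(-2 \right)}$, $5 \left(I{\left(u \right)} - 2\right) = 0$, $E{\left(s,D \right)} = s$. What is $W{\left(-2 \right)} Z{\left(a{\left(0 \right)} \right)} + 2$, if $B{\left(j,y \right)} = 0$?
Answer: $2$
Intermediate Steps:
$I{\left(u \right)} = 2$ ($I{\left(u \right)} = 2 + \frac{1}{5} \cdot 0 = 2 + 0 = 2$)
$r{\left(t \right)} = 2$
$X{\left(A,T \right)} = 0$ ($X{\left(A,T \right)} = \left(-7\right) 0 = 0$)
$a{\left(G \right)} = 4 + G$
$Z{\left(N \right)} = 0$ ($Z{\left(N \right)} = 0 N = 0$)
$W{\left(S \right)} = 0$
$W{\left(-2 \right)} Z{\left(a{\left(0 \right)} \right)} + 2 = 0 \cdot 0 + 2 = 0 + 2 = 2$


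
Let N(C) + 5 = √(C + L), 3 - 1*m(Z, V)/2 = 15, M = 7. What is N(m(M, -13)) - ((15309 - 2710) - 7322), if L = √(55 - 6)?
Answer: -5282 + I*√17 ≈ -5282.0 + 4.1231*I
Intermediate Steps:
m(Z, V) = -24 (m(Z, V) = 6 - 2*15 = 6 - 30 = -24)
L = 7 (L = √49 = 7)
N(C) = -5 + √(7 + C) (N(C) = -5 + √(C + 7) = -5 + √(7 + C))
N(m(M, -13)) - ((15309 - 2710) - 7322) = (-5 + √(7 - 24)) - ((15309 - 2710) - 7322) = (-5 + √(-17)) - (12599 - 7322) = (-5 + I*√17) - 1*5277 = (-5 + I*√17) - 5277 = -5282 + I*√17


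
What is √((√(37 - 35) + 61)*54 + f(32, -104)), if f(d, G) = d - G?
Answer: √(3430 + 54*√2) ≈ 59.215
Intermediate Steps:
√((√(37 - 35) + 61)*54 + f(32, -104)) = √((√(37 - 35) + 61)*54 + (32 - 1*(-104))) = √((√2 + 61)*54 + (32 + 104)) = √((61 + √2)*54 + 136) = √((3294 + 54*√2) + 136) = √(3430 + 54*√2)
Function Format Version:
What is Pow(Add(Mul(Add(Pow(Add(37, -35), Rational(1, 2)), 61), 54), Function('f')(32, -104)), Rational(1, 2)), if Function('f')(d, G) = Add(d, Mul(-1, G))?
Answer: Pow(Add(3430, Mul(54, Pow(2, Rational(1, 2)))), Rational(1, 2)) ≈ 59.215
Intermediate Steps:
Pow(Add(Mul(Add(Pow(Add(37, -35), Rational(1, 2)), 61), 54), Function('f')(32, -104)), Rational(1, 2)) = Pow(Add(Mul(Add(Pow(Add(37, -35), Rational(1, 2)), 61), 54), Add(32, Mul(-1, -104))), Rational(1, 2)) = Pow(Add(Mul(Add(Pow(2, Rational(1, 2)), 61), 54), Add(32, 104)), Rational(1, 2)) = Pow(Add(Mul(Add(61, Pow(2, Rational(1, 2))), 54), 136), Rational(1, 2)) = Pow(Add(Add(3294, Mul(54, Pow(2, Rational(1, 2)))), 136), Rational(1, 2)) = Pow(Add(3430, Mul(54, Pow(2, Rational(1, 2)))), Rational(1, 2))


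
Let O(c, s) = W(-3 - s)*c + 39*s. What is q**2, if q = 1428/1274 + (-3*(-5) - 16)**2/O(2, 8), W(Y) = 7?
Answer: 1111755649/880071556 ≈ 1.2633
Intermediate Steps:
O(c, s) = 7*c + 39*s
q = 33343/29666 (q = 1428/1274 + (-3*(-5) - 16)**2/(7*2 + 39*8) = 1428*(1/1274) + (15 - 16)**2/(14 + 312) = 102/91 + (-1)**2/326 = 102/91 + 1*(1/326) = 102/91 + 1/326 = 33343/29666 ≈ 1.1239)
q**2 = (33343/29666)**2 = 1111755649/880071556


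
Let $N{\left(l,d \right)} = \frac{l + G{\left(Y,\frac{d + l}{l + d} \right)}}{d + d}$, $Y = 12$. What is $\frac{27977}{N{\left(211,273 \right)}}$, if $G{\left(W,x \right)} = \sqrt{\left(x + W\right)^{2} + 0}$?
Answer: $\frac{1091103}{16} \approx 68194.0$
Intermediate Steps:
$G{\left(W,x \right)} = \sqrt{\left(W + x\right)^{2}}$ ($G{\left(W,x \right)} = \sqrt{\left(W + x\right)^{2} + 0} = \sqrt{\left(W + x\right)^{2}}$)
$N{\left(l,d \right)} = \frac{13 + l}{2 d}$ ($N{\left(l,d \right)} = \frac{l + \sqrt{\left(12 + \frac{d + l}{l + d}\right)^{2}}}{d + d} = \frac{l + \sqrt{\left(12 + \frac{d + l}{d + l}\right)^{2}}}{2 d} = \left(l + \sqrt{\left(12 + 1\right)^{2}}\right) \frac{1}{2 d} = \left(l + \sqrt{13^{2}}\right) \frac{1}{2 d} = \left(l + \sqrt{169}\right) \frac{1}{2 d} = \left(l + 13\right) \frac{1}{2 d} = \left(13 + l\right) \frac{1}{2 d} = \frac{13 + l}{2 d}$)
$\frac{27977}{N{\left(211,273 \right)}} = \frac{27977}{\frac{1}{2} \cdot \frac{1}{273} \left(13 + 211\right)} = \frac{27977}{\frac{1}{2} \cdot \frac{1}{273} \cdot 224} = \frac{27977}{\frac{16}{39}} = 27977 \cdot \frac{39}{16} = \frac{1091103}{16}$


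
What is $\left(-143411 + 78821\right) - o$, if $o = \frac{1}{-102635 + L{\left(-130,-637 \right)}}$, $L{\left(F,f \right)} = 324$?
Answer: $- \frac{6608267489}{102311} \approx -64590.0$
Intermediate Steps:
$o = - \frac{1}{102311}$ ($o = \frac{1}{-102635 + 324} = \frac{1}{-102311} = - \frac{1}{102311} \approx -9.7741 \cdot 10^{-6}$)
$\left(-143411 + 78821\right) - o = \left(-143411 + 78821\right) - - \frac{1}{102311} = -64590 + \frac{1}{102311} = - \frac{6608267489}{102311}$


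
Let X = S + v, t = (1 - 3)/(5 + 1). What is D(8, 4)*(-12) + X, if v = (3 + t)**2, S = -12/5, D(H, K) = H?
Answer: -4108/45 ≈ -91.289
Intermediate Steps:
t = -1/3 (t = -2/6 = -2*1/6 = -1/3 ≈ -0.33333)
S = -12/5 (S = -12*1/5 = -12/5 ≈ -2.4000)
v = 64/9 (v = (3 - 1/3)**2 = (8/3)**2 = 64/9 ≈ 7.1111)
X = 212/45 (X = -12/5 + 64/9 = 212/45 ≈ 4.7111)
D(8, 4)*(-12) + X = 8*(-12) + 212/45 = -96 + 212/45 = -4108/45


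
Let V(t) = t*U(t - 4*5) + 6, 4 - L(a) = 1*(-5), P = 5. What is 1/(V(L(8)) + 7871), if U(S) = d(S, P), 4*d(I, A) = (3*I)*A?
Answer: 4/30023 ≈ 0.00013323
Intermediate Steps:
d(I, A) = 3*A*I/4 (d(I, A) = ((3*I)*A)/4 = (3*A*I)/4 = 3*A*I/4)
U(S) = 15*S/4 (U(S) = (3/4)*5*S = 15*S/4)
L(a) = 9 (L(a) = 4 - (-5) = 4 - 1*(-5) = 4 + 5 = 9)
V(t) = 6 + t*(-75 + 15*t/4) (V(t) = t*(15*(t - 4*5)/4) + 6 = t*(15*(t - 20)/4) + 6 = t*(15*(-20 + t)/4) + 6 = t*(-75 + 15*t/4) + 6 = 6 + t*(-75 + 15*t/4))
1/(V(L(8)) + 7871) = 1/((6 + (15/4)*9*(-20 + 9)) + 7871) = 1/((6 + (15/4)*9*(-11)) + 7871) = 1/((6 - 1485/4) + 7871) = 1/(-1461/4 + 7871) = 1/(30023/4) = 4/30023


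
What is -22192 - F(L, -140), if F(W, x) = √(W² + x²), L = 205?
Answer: -22192 - 5*√2465 ≈ -22440.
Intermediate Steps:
-22192 - F(L, -140) = -22192 - √(205² + (-140)²) = -22192 - √(42025 + 19600) = -22192 - √61625 = -22192 - 5*√2465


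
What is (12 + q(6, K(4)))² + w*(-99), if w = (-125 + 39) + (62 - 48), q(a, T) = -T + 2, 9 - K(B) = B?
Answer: 7209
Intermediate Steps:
K(B) = 9 - B
q(a, T) = 2 - T
w = -72 (w = -86 + 14 = -72)
(12 + q(6, K(4)))² + w*(-99) = (12 + (2 - (9 - 1*4)))² - 72*(-99) = (12 + (2 - (9 - 4)))² + 7128 = (12 + (2 - 1*5))² + 7128 = (12 + (2 - 5))² + 7128 = (12 - 3)² + 7128 = 9² + 7128 = 81 + 7128 = 7209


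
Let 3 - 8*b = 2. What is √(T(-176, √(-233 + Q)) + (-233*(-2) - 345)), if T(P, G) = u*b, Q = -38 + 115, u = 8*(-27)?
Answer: √94 ≈ 9.6954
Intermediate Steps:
b = ⅛ (b = 3/8 - ⅛*2 = 3/8 - ¼ = ⅛ ≈ 0.12500)
u = -216
Q = 77
T(P, G) = -27 (T(P, G) = -216*⅛ = -27)
√(T(-176, √(-233 + Q)) + (-233*(-2) - 345)) = √(-27 + (-233*(-2) - 345)) = √(-27 + (466 - 345)) = √(-27 + 121) = √94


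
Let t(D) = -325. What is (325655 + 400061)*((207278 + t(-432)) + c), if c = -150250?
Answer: 41150274348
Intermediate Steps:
(325655 + 400061)*((207278 + t(-432)) + c) = (325655 + 400061)*((207278 - 325) - 150250) = 725716*(206953 - 150250) = 725716*56703 = 41150274348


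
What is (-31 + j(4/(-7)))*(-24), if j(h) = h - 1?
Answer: 5472/7 ≈ 781.71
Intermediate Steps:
j(h) = -1 + h
(-31 + j(4/(-7)))*(-24) = (-31 + (-1 + 4/(-7)))*(-24) = (-31 + (-1 + 4*(-1/7)))*(-24) = (-31 + (-1 - 4/7))*(-24) = (-31 - 11/7)*(-24) = -228/7*(-24) = 5472/7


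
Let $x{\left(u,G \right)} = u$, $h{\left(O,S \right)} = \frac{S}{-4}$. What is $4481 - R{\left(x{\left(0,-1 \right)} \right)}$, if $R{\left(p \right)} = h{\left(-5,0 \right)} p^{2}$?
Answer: $4481$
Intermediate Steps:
$h{\left(O,S \right)} = - \frac{S}{4}$ ($h{\left(O,S \right)} = S \left(- \frac{1}{4}\right) = - \frac{S}{4}$)
$R{\left(p \right)} = 0$ ($R{\left(p \right)} = \left(- \frac{1}{4}\right) 0 p^{2} = 0 p^{2} = 0$)
$4481 - R{\left(x{\left(0,-1 \right)} \right)} = 4481 - 0 = 4481 + 0 = 4481$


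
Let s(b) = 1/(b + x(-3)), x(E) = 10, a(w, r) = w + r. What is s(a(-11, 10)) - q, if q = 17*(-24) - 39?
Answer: 4024/9 ≈ 447.11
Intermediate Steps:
a(w, r) = r + w
q = -447 (q = -408 - 39 = -447)
s(b) = 1/(10 + b) (s(b) = 1/(b + 10) = 1/(10 + b))
s(a(-11, 10)) - q = 1/(10 + (10 - 11)) - 1*(-447) = 1/(10 - 1) + 447 = 1/9 + 447 = 4024/9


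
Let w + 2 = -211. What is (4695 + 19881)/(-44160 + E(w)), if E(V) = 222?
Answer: -4096/7323 ≈ -0.55933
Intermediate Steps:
w = -213 (w = -2 - 211 = -213)
(4695 + 19881)/(-44160 + E(w)) = (4695 + 19881)/(-44160 + 222) = 24576/(-43938) = 24576*(-1/43938) = -4096/7323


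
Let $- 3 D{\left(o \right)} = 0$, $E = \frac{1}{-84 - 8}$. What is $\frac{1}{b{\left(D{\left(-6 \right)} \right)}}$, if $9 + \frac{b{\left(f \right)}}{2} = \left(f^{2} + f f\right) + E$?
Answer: $- \frac{46}{829} \approx -0.055489$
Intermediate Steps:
$E = - \frac{1}{92}$ ($E = \frac{1}{-84 - 8} = \frac{1}{-92} = - \frac{1}{92} \approx -0.01087$)
$D{\left(o \right)} = 0$ ($D{\left(o \right)} = \left(- \frac{1}{3}\right) 0 = 0$)
$b{\left(f \right)} = - \frac{829}{46} + 4 f^{2}$ ($b{\left(f \right)} = -18 + 2 \left(\left(f^{2} + f f\right) - \frac{1}{92}\right) = -18 + 2 \left(\left(f^{2} + f^{2}\right) - \frac{1}{92}\right) = -18 + 2 \left(2 f^{2} - \frac{1}{92}\right) = -18 + 2 \left(- \frac{1}{92} + 2 f^{2}\right) = -18 + \left(- \frac{1}{46} + 4 f^{2}\right) = - \frac{829}{46} + 4 f^{2}$)
$\frac{1}{b{\left(D{\left(-6 \right)} \right)}} = \frac{1}{- \frac{829}{46} + 4 \cdot 0^{2}} = \frac{1}{- \frac{829}{46} + 4 \cdot 0} = \frac{1}{- \frac{829}{46} + 0} = \frac{1}{- \frac{829}{46}} = - \frac{46}{829}$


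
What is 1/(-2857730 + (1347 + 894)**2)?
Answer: 1/2164351 ≈ 4.6203e-7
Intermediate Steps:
1/(-2857730 + (1347 + 894)**2) = 1/(-2857730 + 2241**2) = 1/(-2857730 + 5022081) = 1/2164351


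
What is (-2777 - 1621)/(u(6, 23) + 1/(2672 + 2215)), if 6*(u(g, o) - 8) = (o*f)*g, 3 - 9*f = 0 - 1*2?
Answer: -10746513/50771 ≈ -211.67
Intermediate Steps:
f = 5/9 (f = ⅓ - (0 - 1*2)/9 = ⅓ - (0 - 2)/9 = ⅓ - ⅑*(-2) = ⅓ + 2/9 = 5/9 ≈ 0.55556)
u(g, o) = 8 + 5*g*o/54 (u(g, o) = 8 + ((o*(5/9))*g)/6 = 8 + ((5*o/9)*g)/6 = 8 + (5*g*o/9)/6 = 8 + 5*g*o/54)
(-2777 - 1621)/(u(6, 23) + 1/(2672 + 2215)) = (-2777 - 1621)/((8 + (5/54)*6*23) + 1/(2672 + 2215)) = -4398/((8 + 115/9) + 1/4887) = -4398/(187/9 + 1/4887) = -4398/101542/4887 = -4398*4887/101542 = -10746513/50771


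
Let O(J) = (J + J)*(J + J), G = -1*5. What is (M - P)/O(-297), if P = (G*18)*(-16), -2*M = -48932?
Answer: 11513/176418 ≈ 0.065260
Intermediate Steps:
M = 24466 (M = -½*(-48932) = 24466)
G = -5
O(J) = 4*J² (O(J) = (2*J)*(2*J) = 4*J²)
P = 1440 (P = -5*18*(-16) = -90*(-16) = 1440)
(M - P)/O(-297) = (24466 - 1*1440)/((4*(-297)²)) = (24466 - 1440)/((4*88209)) = 23026/352836 = 23026*(1/352836) = 11513/176418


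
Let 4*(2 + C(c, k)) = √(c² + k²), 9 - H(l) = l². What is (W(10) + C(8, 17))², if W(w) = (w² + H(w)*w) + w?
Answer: (-3208 + √353)²/16 ≈ 6.3569e+5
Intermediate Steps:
H(l) = 9 - l²
C(c, k) = -2 + √(c² + k²)/4
W(w) = w + w² + w*(9 - w²) (W(w) = (w² + (9 - w²)*w) + w = (w² + w*(9 - w²)) + w = w + w² + w*(9 - w²))
(W(10) + C(8, 17))² = (10*(10 + 10 - 1*10²) + (-2 + √(8² + 17²)/4))² = (10*(10 + 10 - 1*100) + (-2 + √(64 + 289)/4))² = (10*(10 + 10 - 100) + (-2 + √353/4))² = (10*(-80) + (-2 + √353/4))² = (-800 + (-2 + √353/4))² = (-802 + √353/4)²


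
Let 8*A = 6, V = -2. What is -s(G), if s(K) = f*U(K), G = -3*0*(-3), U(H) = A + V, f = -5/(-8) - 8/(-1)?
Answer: 345/32 ≈ 10.781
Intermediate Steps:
A = 3/4 (A = (1/8)*6 = 3/4 ≈ 0.75000)
f = 69/8 (f = -5*(-1/8) - 8*(-1) = 5/8 + 8 = 69/8 ≈ 8.6250)
U(H) = -5/4 (U(H) = 3/4 - 2 = -5/4)
G = 0 (G = 0*(-3) = 0)
s(K) = -345/32 (s(K) = (69/8)*(-5/4) = -345/32)
-s(G) = -1*(-345/32) = 345/32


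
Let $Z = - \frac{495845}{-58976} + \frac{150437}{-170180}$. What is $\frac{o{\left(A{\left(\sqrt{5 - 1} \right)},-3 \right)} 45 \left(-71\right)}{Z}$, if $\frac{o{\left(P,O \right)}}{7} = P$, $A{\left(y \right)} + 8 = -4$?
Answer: $\frac{32066731497600}{898937257} \approx 35672.0$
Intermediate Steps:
$A{\left(y \right)} = -12$ ($A{\left(y \right)} = -8 - 4 = -12$)
$o{\left(P,O \right)} = 7 P$
$Z = \frac{18877682397}{2509133920}$ ($Z = \left(-495845\right) \left(- \frac{1}{58976}\right) + 150437 \left(- \frac{1}{170180}\right) = \frac{495845}{58976} - \frac{150437}{170180} = \frac{18877682397}{2509133920} \approx 7.5236$)
$\frac{o{\left(A{\left(\sqrt{5 - 1} \right)},-3 \right)} 45 \left(-71\right)}{Z} = \frac{7 \left(-12\right) 45 \left(-71\right)}{\frac{18877682397}{2509133920}} = \left(-84\right) 45 \left(-71\right) \frac{2509133920}{18877682397} = \left(-3780\right) \left(-71\right) \frac{2509133920}{18877682397} = 268380 \cdot \frac{2509133920}{18877682397} = \frac{32066731497600}{898937257}$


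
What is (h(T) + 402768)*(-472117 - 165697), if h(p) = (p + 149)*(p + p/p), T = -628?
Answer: -448447661214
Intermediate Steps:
h(p) = (1 + p)*(149 + p) (h(p) = (149 + p)*(p + 1) = (149 + p)*(1 + p) = (1 + p)*(149 + p))
(h(T) + 402768)*(-472117 - 165697) = ((149 + (-628)**2 + 150*(-628)) + 402768)*(-472117 - 165697) = ((149 + 394384 - 94200) + 402768)*(-637814) = (300333 + 402768)*(-637814) = 703101*(-637814) = -448447661214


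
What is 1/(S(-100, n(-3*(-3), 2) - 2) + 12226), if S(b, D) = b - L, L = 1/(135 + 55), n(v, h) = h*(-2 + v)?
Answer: 190/2303939 ≈ 8.2467e-5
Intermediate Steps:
L = 1/190 ≈ 0.0052632
S(b, D) = -1/190 + b (S(b, D) = b - 1*1/190 = b - 1/190 = -1/190 + b)
1/(S(-100, n(-3*(-3), 2) - 2) + 12226) = 1/((-1/190 - 100) + 12226) = 1/(-19001/190 + 12226) = 1/(2303939/190) = 190/2303939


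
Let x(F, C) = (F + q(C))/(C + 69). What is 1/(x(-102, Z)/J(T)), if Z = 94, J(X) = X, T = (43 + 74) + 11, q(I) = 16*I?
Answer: 10432/701 ≈ 14.882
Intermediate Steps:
T = 128 (T = 117 + 11 = 128)
x(F, C) = (F + 16*C)/(69 + C) (x(F, C) = (F + 16*C)/(C + 69) = (F + 16*C)/(69 + C))
1/(x(-102, Z)/J(T)) = 1/(((-102 + 16*94)/(69 + 94))/128) = 1/(((-102 + 1504)/163)*(1/128)) = 1/(((1/163)*1402)*(1/128)) = 1/((1402/163)*(1/128)) = 1/(701/10432) = 10432/701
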